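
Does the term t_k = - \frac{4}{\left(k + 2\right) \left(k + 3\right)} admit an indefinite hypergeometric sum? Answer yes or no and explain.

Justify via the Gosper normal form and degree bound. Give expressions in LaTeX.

Yes. s_k = - \frac{2 k}{k + 2}.

The ratio is (k + 2)/(k + 4).
Factor: A=k + 2; B=k + 4; C=1.
Set up (k + 2)·f(k+1) − (k + 3)·f(k) − (1) = 0.
d = 1 from the (1,1,0) case.
Coefficient equations give f(k) = k/2.
So s_k = (B(k−1)f/C)·t_k = (k*(k + 3)/2)·t_k = -2*k/(k + 2).
Check: Δs_k = -4/(k**2 + 5*k + 6). ✓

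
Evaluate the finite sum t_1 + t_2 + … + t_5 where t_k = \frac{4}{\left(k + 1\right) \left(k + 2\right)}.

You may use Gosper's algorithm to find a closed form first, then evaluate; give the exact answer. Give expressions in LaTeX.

Σ = 10/7

Compute t_(k+1)/t_k: get (k + 1)/(k + 3).
Gosper form: A/B · C(k+1)/C(k) with A=k + 1, B=k + 3, C=1.
Key eq: (k + 1)·f(k+1) = (k + 2)·f(k) + (1).
Degrees (1,1,0) ⇒ d ≤ 1.
A polynomial solution: f(k) = k.
Get s_k = R·t_k = 4*k/(k + 1) with R(k) = B(k−1)f(k)/C(k) = k*(k + 2).
Verify: 4/(k**2 + 3*k + 2) matches t_k.
Sum = s_(6) − s_(1); s_(6) = 24/7, s_(1) = 2 ⇒ 10/7.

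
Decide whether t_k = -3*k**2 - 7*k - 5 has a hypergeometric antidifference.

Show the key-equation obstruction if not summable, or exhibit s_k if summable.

Yes. s_k = k*(-k**2 - 2*k - 2).

Step 1: r(k) = (3*k**2 + 13*k + 15)/(3*k**2 + 7*k + 5).
Factor: A=1; B=1; C=k**2 + 7*k/3 + 5/3.
Set up (1)·f(k+1) − (1)·f(k) − (k**2 + 7*k/3 + 5/3) = 0.
Bound: deg f ≤ 3.
A polynomial solution: f(k) = k*(k**2 + 2*k + 2)/3.
So s_k = (B(k−1)f/C)·t_k = (k*(k**2 + 2*k + 2)/(3*k**2 + 7*k + 5))·t_k = k*(-k**2 - 2*k - 2).
Δs = -3*k**2 - 7*k - 5, as required.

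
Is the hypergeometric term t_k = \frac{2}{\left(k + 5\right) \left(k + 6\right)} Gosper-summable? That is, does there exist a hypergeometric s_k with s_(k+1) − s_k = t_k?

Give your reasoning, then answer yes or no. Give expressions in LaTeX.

Compute t_(k+1)/t_k: get (k + 5)/(k + 7).
Normal form (A,B,C) = (k + 5, k + 7, 1).
Key eq: (k + 5)·f(k+1) = (k + 6)·f(k) + (1).
d = 1 from the (1,1,0) case.
Solving with deg f ≤ 1: f(k) = k/5.
Get s_k = R·t_k = 2*k/(5*(k + 5)) with R(k) = B(k−1)f(k)/C(k) = k*(k + 6)/5.
s_(k+1) − s_k = 2/(k**2 + 11*k + 30) = t_k.

Yes. s_k = \frac{2 k}{5 \left(k + 5\right)}.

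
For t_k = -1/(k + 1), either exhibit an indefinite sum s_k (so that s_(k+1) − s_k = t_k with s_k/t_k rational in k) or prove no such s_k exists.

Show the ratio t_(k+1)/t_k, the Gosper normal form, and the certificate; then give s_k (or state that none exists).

Ratio r(k) = (k + 1)/(k + 2).
Gosper form: A/B · C(k+1)/C(k) with A=k + 1, B=k + 2, C=1.
f must satisfy (k + 1)·f(k+1) − (k + 1)·f(k) = 1.
From deg A=1, deg B=1, deg C=0: d=0.
Put f(k) = c0: A·f(k+1) − B(k−1)·f(k) − C = -1; need -1 = 0 — inconsistent ⇒ no f, not summable.

not Gosper-summable; s_k does not exist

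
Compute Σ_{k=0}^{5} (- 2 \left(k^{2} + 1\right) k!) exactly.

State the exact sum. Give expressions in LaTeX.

Σ = -7202

t_(k+1)/t_k = (k + 1)*((k + 1)**2 + 1)/(k**2 + 1).
So A=k + 1 and B=1, with C=k**2 + 1.
Key eq: (k + 1)·f(k+1) = (1)·f(k) + (k**2 + 1).
Degrees (1,0,2) ⇒ d ≤ 1.
A polynomial solution: f(k) = k - 1.
Certificate R = B(k−1)f/C = (k - 1)/(k**2 + 1) gives s_k = -2*(k - 1)*factorial(k).
Check: Δs_k = -2*(k**2 + 1)*factorial(k). ✓
Sum = s_(6) − s_(0); s_(6) = -7200, s_(0) = 2 ⇒ -7202.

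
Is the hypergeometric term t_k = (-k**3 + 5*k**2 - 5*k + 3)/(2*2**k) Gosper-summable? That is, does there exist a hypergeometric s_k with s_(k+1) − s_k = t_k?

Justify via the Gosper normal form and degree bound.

The ratio is (k**3/2 - k**2 - k - 1)/(k**3 - 5*k**2 + 5*k - 3).
Take A(k)=1/2, B(k)=1, C(k)=k**3 - 5*k**2 + 5*k - 3.
Set up (1/2)·f(k+1) − (1)·f(k) − (k**3 - 5*k**2 + 5*k - 3) = 0.
From deg A=0, deg B=0, deg C=3: d=3.
A polynomial solution: f(k) = -2*k*(k**2 - 2*k + 4).
Then R = B(k−1)f/C = -2*k*(k**2 - 2*k + 4)/(k**3 - 5*k**2 + 5*k - 3), so s_k = R(k)·t_k = k*(k**2 - 2*k + 4)/2**k.
Δs = (-k**3 + 5*k**2 - 5*k + 3)/(2*2**k), as required.

Yes. s_k = k*(k**2 - 2*k + 4)/2**k.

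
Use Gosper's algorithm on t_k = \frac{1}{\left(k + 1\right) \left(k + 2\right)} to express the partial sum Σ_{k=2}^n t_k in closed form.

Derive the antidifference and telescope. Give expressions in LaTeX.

S(n) = \frac{n - 1}{3 \left(n + 2\right)}

Ratio r(k) = (k + 1)/(k + 3).
Gosper form: A/B · C(k+1)/C(k) with A=k + 1, B=k + 3, C=1.
Need (k + 1)·f(k+1) − (k + 2)·f(k) = 1.
d = 1 from the (1,1,0) case.
Match coefficients ⇒ f(k) = k.
So s_k = (B(k−1)f/C)·t_k = (k*(k + 2))·t_k = k/(k + 1).
Check: Δs_k = 1/(k**2 + 3*k + 2). ✓
Σ_(k=2)^n t_k = s_(n+1) − s_(2) = ((n + 1)/(n + 2)) − (2/3), i.e. (n - 1)/(3*(n + 2)).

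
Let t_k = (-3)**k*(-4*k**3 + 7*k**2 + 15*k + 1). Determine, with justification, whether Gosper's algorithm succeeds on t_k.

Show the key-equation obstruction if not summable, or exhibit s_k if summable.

Ratio r(k) = 3*(-4*k**3 - 5*k**2 + 17*k + 19)/(4*k**3 - 7*k**2 - 15*k - 1).
Gosper form: A/B · C(k+1)/C(k) with A=-3, B=1, C=k**3 - 7*k**2/4 - 15*k/4 - 1/4.
Key eq: (-3)·f(k+1) = (1)·f(k) + (k**3 - 7*k**2/4 - 15*k/4 - 1/4).
deg f ≤ 3 (via 0,0,3).
A polynomial solution: f(k) = -(k**3 - 4*k**2 + 2)/4.
Certificate R = B(k−1)f/C = -(k**3 - 4*k**2 + 2)/(4*k**3 - 7*k**2 - 15*k - 1) gives s_k = (-3)**k*(k**3 - 4*k**2 + 2).
Verify: (-3)**k*(-4*k**3 + 7*k**2 + 15*k + 1) matches t_k.

Yes. s_k = (-3)**k*(k**3 - 4*k**2 + 2).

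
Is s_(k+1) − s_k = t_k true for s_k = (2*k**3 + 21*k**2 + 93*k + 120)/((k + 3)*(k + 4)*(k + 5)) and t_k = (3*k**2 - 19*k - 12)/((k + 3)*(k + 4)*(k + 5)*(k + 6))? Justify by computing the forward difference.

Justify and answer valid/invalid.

s_(k+1) = (93*k + 2*(k + 1)**3 + 21*(k + 1)**2 + 213)/((k + 4)*(k + 5)*(k + 6))
s_(k+1) − s_k = (3*k**2 - 19*k - 12)/(k**4 + 18*k**3 + 119*k**2 + 342*k + 360)
(s_(k+1) − s_k) − t_k = 0

valid; difference matches t_k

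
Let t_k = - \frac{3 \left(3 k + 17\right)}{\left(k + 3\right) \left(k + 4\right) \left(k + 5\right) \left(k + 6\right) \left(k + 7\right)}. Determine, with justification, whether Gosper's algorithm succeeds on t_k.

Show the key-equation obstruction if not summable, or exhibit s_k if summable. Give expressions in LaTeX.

Yes. s_k = \frac{k \left(- k^{2} - 13 k - 54\right)}{24 \left(k^{3} + 13 k^{2} + 54 k + 72\right)}.

t_(k+1)/t_k = (k + 3)*(3*k + 20)/((k + 8)*(3*k + 17)).
So A=k + 3 and B=k + 8, with C=k + 17/3.
Need (k + 3)·f(k+1) − (k + 7)·f(k) = k + 17/3.
From deg A=1, deg B=1, deg C=1: d=4.
Solving with deg f ≤ 4: f(k) = k*(k + 5)*(k**2 + 13*k + 54)/216.
Certificate R = B(k−1)f/C = k*(k + 5)*(k + 7)*(k**2 + 13*k + 54)/(72*(3*k + 17)) gives s_k = k*(-k**2 - 13*k - 54)/(24*(k**3 + 13*k**2 + 54*k + 72)).
Verify: 3*(-3*k - 17)/(k**5 + 25*k**4 + 245*k**3 + 1175*k**2 + 2754*k + 2520) matches t_k.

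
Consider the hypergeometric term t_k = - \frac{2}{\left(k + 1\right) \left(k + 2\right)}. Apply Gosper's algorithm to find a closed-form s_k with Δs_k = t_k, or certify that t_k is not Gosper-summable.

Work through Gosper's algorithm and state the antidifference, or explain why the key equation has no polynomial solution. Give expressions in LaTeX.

Compute t_(k+1)/t_k: get (k + 1)/(k + 3).
So A=k + 1 and B=k + 3, with C=1.
Key eq: (k + 1)·f(k+1) = (k + 2)·f(k) + (1).
deg f ≤ 1 (via 1,1,0).
A polynomial solution: f(k) = k.
Then R = B(k−1)f/C = k*(k + 2), so s_k = R(k)·t_k = -2*k/(k + 1).
Check: Δs_k = -2/(k**2 + 3*k + 2). ✓

s_k = - \frac{2 k}{k + 1}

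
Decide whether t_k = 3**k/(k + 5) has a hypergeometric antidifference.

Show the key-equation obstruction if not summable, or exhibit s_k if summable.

t_(k+1)/t_k = 3*(k + 5)/(k + 6).
Factor: A=3*k + 15; B=k + 6; C=1.
Key eq: (3*k + 15)·f(k+1) = (k + 5)·f(k) + (1).
d = -1 from the (1,1,0) case.
Bound -1 < 0, so the key equation has no polynomial solution.

No — negative degree bound, so no certificate f.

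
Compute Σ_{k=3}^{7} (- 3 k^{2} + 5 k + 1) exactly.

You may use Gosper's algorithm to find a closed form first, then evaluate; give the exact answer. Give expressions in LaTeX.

Σ = -275

Step 1: r(k) = (3*k**2 + k - 3)/(3*k**2 - 5*k - 1).
So A=1 and B=1, with C=k**2 - 5*k/3 - 1/3.
Need (1)·f(k+1) − (1)·f(k) = k**2 - 5*k/3 - 1/3.
d = 3 from the (0,0,2) case.
A polynomial solution: f(k) = k*(k**2 - 4*k + 2)/3.
Certificate R = B(k−1)f/C = k*(k**2 - 4*k + 2)/(3*k**2 - 5*k - 1) gives s_k = k*(-k**2 + 4*k - 2).
Verify: -3*k**2 + 5*k + 1 matches t_k.
Evaluate s at k=8 and k=3: -272 and 3; difference -275.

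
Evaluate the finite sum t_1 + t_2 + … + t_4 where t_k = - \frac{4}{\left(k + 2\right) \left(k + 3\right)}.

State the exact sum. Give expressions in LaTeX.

Σ = -16/21

The ratio is (k + 2)/(k + 4).
Gosper form: A/B · C(k+1)/C(k) with A=k + 2, B=k + 4, C=1.
f must satisfy (k + 2)·f(k+1) − (k + 3)·f(k) = 1.
From deg A=1, deg B=1, deg C=0: d=1.
Solve for f: f(k) = k/2 (degree 1 ≤ 1).
Get s_k = R·t_k = -2*k/(k + 2) with R(k) = B(k−1)f(k)/C(k) = k*(k + 3)/2.
Verify: -4/(k**2 + 5*k + 6) matches t_k.
Σ_(k=1)^(4) t_k = s_(5) − s_(1) = -10/7 − (-2/3) = -16/21.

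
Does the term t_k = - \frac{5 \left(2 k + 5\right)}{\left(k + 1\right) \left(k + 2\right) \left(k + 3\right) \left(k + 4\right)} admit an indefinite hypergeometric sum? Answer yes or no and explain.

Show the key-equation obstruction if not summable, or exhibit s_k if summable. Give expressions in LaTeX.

Yes. s_k = \frac{5 k \left(- k - 4\right)}{3 \left(k^{2} + 4 k + 3\right)}.

r(k) = (k + 1)*(2*k + 7)/((k + 5)*(2*k + 5)) after simplifying.
Normal form (A,B,C) = (k + 1, k + 5, k + 5/2).
Need (k + 1)·f(k+1) − (k + 4)·f(k) = k + 5/2.
From deg A=1, deg B=1, deg C=1: d=3.
Match coefficients ⇒ f(k) = k*(k + 2)*(k + 4)/6.
Then R = B(k−1)f/C = k*(k + 2)*(k + 4)**2/(3*(2*k + 5)), so s_k = R(k)·t_k = 5*k*(-k - 4)/(3*(k**2 + 4*k + 3)).
Verify: 5*(-2*k - 5)/(k**4 + 10*k**3 + 35*k**2 + 50*k + 24) matches t_k.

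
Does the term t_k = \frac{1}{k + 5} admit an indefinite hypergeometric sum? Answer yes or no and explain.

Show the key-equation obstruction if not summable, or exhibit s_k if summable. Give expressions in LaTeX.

Compute t_(k+1)/t_k: get (k + 5)/(k + 6).
Take A(k)=k + 5, B(k)=k + 6, C(k)=1.
f must satisfy (k + 5)·f(k+1) − (k + 5)·f(k) = 1.
Bound: deg f ≤ 0.
Write f(k) = c0. Then LHS − RHS = -1, requiring -1 = 0: contradictory. No certificate.

No. Not Gosper-summable.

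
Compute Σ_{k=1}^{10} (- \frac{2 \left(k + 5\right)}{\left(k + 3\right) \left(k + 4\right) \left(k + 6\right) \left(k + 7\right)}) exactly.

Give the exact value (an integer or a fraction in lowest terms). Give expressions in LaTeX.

Σ = -15/476

Ratio r(k) = (k + 3)*(k + 6)**2/((k + 5)**2*(k + 8)).
Normal form (A,B,C) = (k + 3, k + 8, k**2 + 10*k + 25).
Solve (k + 3)·f(k+1) − (k + 7)·f(k) = k**2 + 10*k + 25.
Bound: deg f ≤ 4.
Match coefficients ⇒ f(k) = k*(k + 4)*(k + 5)*(k + 9)/36.
So s_k = (B(k−1)f/C)·t_k = (k*(k + 4)*(k + 7)*(k + 9)/(36*(k + 5)))·t_k = k*(-k - 9)/(18*(k**2 + 9*k + 18)).
Δs = 2*(-k - 5)/(k**4 + 20*k**3 + 145*k**2 + 450*k + 504), as required.
Σ_(k=1)^(10) t_k = s_(11) − s_(1) = -55/1071 − (-5/252) = -15/476.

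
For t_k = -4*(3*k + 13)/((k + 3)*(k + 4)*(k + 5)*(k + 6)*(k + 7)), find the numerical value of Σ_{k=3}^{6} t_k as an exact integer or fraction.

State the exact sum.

Σ = -47/7020

Step 1: r(k) = (k + 3)*(3*k + 16)/((k + 8)*(3*k + 13)).
A = k + 3, B = k + 8, C = k + 13/3.
Solve (k + 3)·f(k+1) − (k + 7)·f(k) = k + 13/3.
d = 4 from the (1,1,1) case.
Solve for f: f(k) = k*(k + 4)*(k**2 + 14*k + 63)/270 (degree 4 ≤ 4).
Certificate R = B(k−1)f/C = k*(k + 4)*(k + 7)*(k**2 + 14*k + 63)/(90*(3*k + 13)) gives s_k = 2*k*(-k**2 - 14*k - 63)/(45*(k**3 + 14*k**2 + 63*k + 90)).
Check: Δs_k = 4*(-3*k - 13)/(k**5 + 25*k**4 + 245*k**3 + 1175*k**2 + 2754*k + 2520). ✓
Evaluate s at k=7 and k=3: -49/1170 and -19/540; difference -47/7020.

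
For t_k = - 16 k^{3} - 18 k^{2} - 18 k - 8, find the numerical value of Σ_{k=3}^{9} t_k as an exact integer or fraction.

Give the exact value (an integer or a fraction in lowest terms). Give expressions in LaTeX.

Σ = -38108

Compute t_(k+1)/t_k: get (8*k**3 + 33*k**2 + 51*k + 30)/(8*k**3 + 9*k**2 + 9*k + 4).
Take A(k)=1, B(k)=1, C(k)=k**3 + 9*k**2/8 + 9*k/8 + 1/2.
Key eq: (1)·f(k+1) = (1)·f(k) + (k**3 + 9*k**2/8 + 9*k/8 + 1/2).
Bound: deg f ≤ 4.
Solve for f: f(k) = k*(2*k**3 - k**2 + 2*k + 1)/8 (degree 4 ≤ 4).
So s_k = (B(k−1)f/C)·t_k = (k*(2*k**3 - k**2 + 2*k + 1)/(8*k**3 + 9*k**2 + 9*k + 4))·t_k = 2*k*(-2*k**3 + k**2 - 2*k - 1).
s_(k+1) − s_k = -16*k**3 - 18*k**2 - 18*k - 8 = t_k.
Evaluate s at k=10 and k=3: -38420 and -312; difference -38108.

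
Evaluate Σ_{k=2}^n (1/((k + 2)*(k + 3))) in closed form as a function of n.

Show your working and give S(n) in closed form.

S(n) = (n - 1)/(4*(n + 3))

Compute t_(k+1)/t_k: get (k + 2)/(k + 4).
Gosper form: A/B · C(k+1)/C(k) with A=k + 2, B=k + 4, C=1.
Key eq: (k + 2)·f(k+1) = (k + 3)·f(k) + (1).
From deg A=1, deg B=1, deg C=0: d=1.
Coefficient equations give f(k) = k/2.
So s_k = (B(k−1)f/C)·t_k = (k*(k + 3)/2)·t_k = k/(2*(k + 2)).
Δs = 1/(k**2 + 5*k + 6), as required.
Evaluate: s_(n+1) = (n + 1)/(2*(n + 3)); subtract s_(2) = 1/4 ⇒ S(n) = (n - 1)/(4*(n + 3)).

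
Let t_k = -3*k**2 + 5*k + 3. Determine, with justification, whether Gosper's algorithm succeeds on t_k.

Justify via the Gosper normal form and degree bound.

Yes. s_k = k**2*(4 - k).

r(k) = (3*k**2 + k - 5)/(3*k**2 - 5*k - 3) after simplifying.
Gosper form: A/B · C(k+1)/C(k) with A=1, B=1, C=k**2 - 5*k/3 - 1.
Solve (1)·f(k+1) − (1)·f(k) = k**2 - 5*k/3 - 1.
From deg A=0, deg B=0, deg C=2: d=3.
Solving with deg f ≤ 3: f(k) = k**2*(k - 4)/3.
So s_k = (B(k−1)f/C)·t_k = (k**2*(k - 4)/(3*k**2 - 5*k - 3))·t_k = k**2*(4 - k).
s_(k+1) − s_k = -3*k**2 + 5*k + 3 = t_k.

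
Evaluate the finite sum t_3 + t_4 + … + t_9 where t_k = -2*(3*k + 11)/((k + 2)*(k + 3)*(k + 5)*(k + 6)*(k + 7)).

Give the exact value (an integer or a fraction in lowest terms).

t_(k+1)/t_k = (k + 2)*(k + 5)*(3*k + 14)/((k + 4)*(k + 8)*(3*k + 11)).
A = k + 2, B = k + 8, C = k**2 + 23*k/3 + 44/3.
Key eq: (k + 2)·f(k+1) = (k + 7)·f(k) + (k**2 + 23*k/3 + 44/3).
deg f ≤ 5 (via 1,1,2).
Match coefficients ⇒ f(k) = k*(k + 3)*(k + 4)*(k**2 + 13*k + 52)/180.
Certificate R = B(k−1)f/C = k*(k + 3)*(k + 7)*(k**2 + 13*k + 52)/(60*(3*k + 11)) gives s_k = k*(-k**2 - 13*k - 52)/(30*(k**3 + 13*k**2 + 52*k + 60)).
Check: Δs_k = 2*(-3*k - 11)/(k**5 + 23*k**4 + 203*k**3 + 853*k**2 + 1692*k + 1260). ✓
Sum = s_(10) − s_(3); s_(10) = -47/1440, s_(3) = -1/36 ⇒ -7/1440.

Σ = -7/1440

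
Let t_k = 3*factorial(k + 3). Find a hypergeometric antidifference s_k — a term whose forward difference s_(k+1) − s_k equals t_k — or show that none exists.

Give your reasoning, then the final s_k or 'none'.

no hypergeometric antidifference exists

The ratio is k + 4.
Take A(k)=k + 4, B(k)=1, C(k)=1.
Key eq: (k + 4)·f(k+1) = (1)·f(k) + (1).
Bound: deg f ≤ -1.
Bound -1 < 0, so the key equation has no polynomial solution.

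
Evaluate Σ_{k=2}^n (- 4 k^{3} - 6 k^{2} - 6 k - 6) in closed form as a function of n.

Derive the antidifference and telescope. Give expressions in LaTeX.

Ratio r(k) = (2*k**3 + 9*k**2 + 15*k + 11)/(2*k**3 + 3*k**2 + 3*k + 3).
Normal form (A,B,C) = (1, 1, k**3 + 3*k**2/2 + 3*k/2 + 3/2).
Key eq: (1)·f(k+1) = (1)·f(k) + (k**3 + 3*k**2/2 + 3*k/2 + 3/2).
d = 4 from the (0,0,3) case.
A polynomial solution: f(k) = k*(k**3 + k + 4)/4.
Get s_k = R·t_k = k*(-k**3 - k - 4) with R(k) = B(k−1)f(k)/C(k) = k*(k**3 + k + 4)/(2*(2*k**3 + 3*k**2 + 3*k + 3)).
Δs = -4*k**3 - 6*k**2 - 6*k - 6, as required.
Telescope: S(n) = s_(n+1) − s_(2) = -n**4 - 4*n**3 - 7*n**2 - 10*n - 6 − (-28) = -n**4 - 4*n**3 - 7*n**2 - 10*n + 22.

S(n) = - n^{4} - 4 n^{3} - 7 n^{2} - 10 n + 22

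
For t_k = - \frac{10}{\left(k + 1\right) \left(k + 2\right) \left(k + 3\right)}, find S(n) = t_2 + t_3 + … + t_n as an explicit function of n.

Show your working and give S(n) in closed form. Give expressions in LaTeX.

S(n) = \frac{5 \left(- n^{2} - 5 n + 6\right)}{12 \left(n^{2} + 5 n + 6\right)}

Compute t_(k+1)/t_k: get (k + 1)/(k + 4).
Factor: A=k + 1; B=k + 4; C=1.
Need (k + 1)·f(k+1) − (k + 3)·f(k) = 1.
Degrees (1,1,0) ⇒ d ≤ 2.
Coefficient equations give f(k) = k*(k + 3)/4.
So s_k = (B(k−1)f/C)·t_k = (k*(k + 3)**2/4)·t_k = 5*k*(-k - 3)/(2*(k + 1)*(k + 2)).
Check: Δs_k = -10/(k**3 + 6*k**2 + 11*k + 6). ✓
Evaluate: s_(n+1) = 5*(-n**2 - 5*n - 4)/(2*(n**2 + 5*n + 6)); subtract s_(2) = -25/12 ⇒ S(n) = 5*(-n**2 - 5*n + 6)/(12*(n**2 + 5*n + 6)).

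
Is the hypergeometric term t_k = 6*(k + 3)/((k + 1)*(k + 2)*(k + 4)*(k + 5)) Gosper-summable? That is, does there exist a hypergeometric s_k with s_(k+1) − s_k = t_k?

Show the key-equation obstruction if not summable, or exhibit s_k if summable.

Ratio r(k) = (k + 1)*(k + 4)**2/((k + 3)**2*(k + 6)).
Take A(k)=k + 1, B(k)=k + 6, C(k)=k**2 + 6*k + 9.
Key eq: (k + 1)·f(k+1) = (k + 5)·f(k) + (k**2 + 6*k + 9).
Degrees (1,1,2) ⇒ d ≤ 4.
A polynomial solution: f(k) = k*(k + 2)*(k + 3)*(k + 5)/8.
So s_k = (B(k−1)f/C)·t_k = (k*(k + 2)*(k + 5)**2/(8*(k + 3)))·t_k = 3*k*(k + 5)/(4*(k**2 + 5*k + 4)).
Check: Δs_k = 6*(k + 3)/(k**4 + 12*k**3 + 49*k**2 + 78*k + 40). ✓

Yes. s_k = 3*k*(k + 5)/(4*(k**2 + 5*k + 4)).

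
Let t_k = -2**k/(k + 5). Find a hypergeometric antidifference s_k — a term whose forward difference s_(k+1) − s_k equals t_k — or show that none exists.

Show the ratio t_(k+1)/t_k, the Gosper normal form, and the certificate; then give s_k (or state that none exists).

not Gosper-summable; s_k does not exist

r(k) = 2*(k + 5)/(k + 6) after simplifying.
Gosper form: A/B · C(k+1)/C(k) with A=2*k + 10, B=k + 6, C=1.
Solve (2*k + 10)·f(k+1) − (k + 5)·f(k) = 1.
Degrees (1,1,0) ⇒ d ≤ -1.
Bound -1 < 0, so the key equation has no polynomial solution.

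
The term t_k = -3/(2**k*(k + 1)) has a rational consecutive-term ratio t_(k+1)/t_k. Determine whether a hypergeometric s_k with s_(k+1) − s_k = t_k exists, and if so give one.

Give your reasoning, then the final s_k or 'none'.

The ratio is (k + 1)/(2*(k + 2)).
So A=k/2 + 1/2 and B=k + 2, with C=1.
Need (k/2 + 1/2)·f(k+1) − (k + 1)·f(k) = 1.
From deg A=1, deg B=1, deg C=0: d=-1.
deg f ≤ -1 is impossible — no certificate.

none — t_k is not Gosper-summable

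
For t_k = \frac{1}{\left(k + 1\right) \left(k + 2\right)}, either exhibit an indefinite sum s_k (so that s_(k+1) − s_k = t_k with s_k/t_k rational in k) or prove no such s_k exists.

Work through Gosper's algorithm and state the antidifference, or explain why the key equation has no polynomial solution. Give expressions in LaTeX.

The ratio is (k + 1)/(k + 3).
So A=k + 1 and B=k + 3, with C=1.
Solve (k + 1)·f(k+1) − (k + 2)·f(k) = 1.
From deg A=1, deg B=1, deg C=0: d=1.
Coefficient equations give f(k) = k.
R(k) = B(k−1)·f(k)/C(k) = k*(k + 2); s_k = R·t_k = k/(k + 1).
Check: Δs_k = 1/(k**2 + 3*k + 2). ✓

s_k = \frac{k}{k + 1}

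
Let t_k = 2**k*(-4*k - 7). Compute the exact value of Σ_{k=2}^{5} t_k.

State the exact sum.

Σ = -1444

r(k) = 2*(4*k + 11)/(4*k + 7) after simplifying.
Gosper form: A/B · C(k+1)/C(k) with A=2, B=1, C=k + 7/4.
Set up (2)·f(k+1) − (1)·f(k) − (k + 7/4) = 0.
From deg A=0, deg B=0, deg C=1: d=1.
Coefficient equations give f(k) = (4*k - 1)/4.
Certificate R = B(k−1)f/C = (4*k - 1)/(4*k + 7) gives s_k = 2**k*(1 - 4*k).
Check: Δs_k = 2**k*(-4*k - 7). ✓
Sum = s_(6) − s_(2); s_(6) = -1472, s_(2) = -28 ⇒ -1444.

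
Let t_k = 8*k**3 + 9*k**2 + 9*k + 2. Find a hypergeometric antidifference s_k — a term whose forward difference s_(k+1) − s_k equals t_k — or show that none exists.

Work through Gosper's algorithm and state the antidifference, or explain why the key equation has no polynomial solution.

s_k = k*(2*k**3 - k**2 + 2*k - 1)

Compute t_(k+1)/t_k: get (8*k**3 + 33*k**2 + 51*k + 28)/(8*k**3 + 9*k**2 + 9*k + 2).
Take A(k)=1, B(k)=1, C(k)=k**3 + 9*k**2/8 + 9*k/8 + 1/4.
Solve (1)·f(k+1) − (1)·f(k) = k**3 + 9*k**2/8 + 9*k/8 + 1/4.
From deg A=0, deg B=0, deg C=3: d=4.
Match coefficients ⇒ f(k) = k*(2*k - 1)*(k**2 + 1)/8.
So s_k = (B(k−1)f/C)·t_k = (k*(2*k - 1)*(k**2 + 1)/(8*k**3 + 9*k**2 + 9*k + 2))·t_k = k*(2*k**3 - k**2 + 2*k - 1).
s_(k+1) − s_k = 8*k**3 + 9*k**2 + 9*k + 2 = t_k.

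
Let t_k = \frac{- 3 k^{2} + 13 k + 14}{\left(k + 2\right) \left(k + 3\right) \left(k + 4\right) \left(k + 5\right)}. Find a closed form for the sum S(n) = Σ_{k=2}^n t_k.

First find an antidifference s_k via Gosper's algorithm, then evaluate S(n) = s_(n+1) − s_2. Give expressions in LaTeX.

S(n) = \frac{- n^{3} + 18 n^{2} + 23 n - 40}{10 \left(n^{3} + 12 n^{2} + 47 n + 60\right)}

Compute t_(k+1)/t_k: get (k + 2)*(13*k - 3*(k + 1)**2 + 27)/((k + 6)*(-3*k**2 + 13*k + 14)).
A = k + 2, B = k + 6, C = k**2 - 13*k/3 - 14/3.
Need (k + 2)·f(k+1) − (k + 5)·f(k) = k**2 - 13*k/3 - 14/3.
From deg A=1, deg B=1, deg C=2: d=3.
Match coefficients ⇒ f(k) = -k*(k**2 + 45*k + 38)/36.
R(k) = B(k−1)·f(k)/C(k) = -k*(k + 5)*(k**2 + 45*k + 38)/(12*(3*k**2 - 13*k - 14)); s_k = R·t_k = k*(k**2 + 45*k + 38)/(12*(k + 2)*(k + 3)*(k + 4)).
Δs = (-3*k**2 + 13*k + 14)/(k**4 + 14*k**3 + 71*k**2 + 154*k + 120), as required.
Evaluate: s_(n+1) = (n**3 + 48*n**2 + 131*n + 84)/(12*(n**3 + 12*n**2 + 47*n + 60)); subtract s_(2) = 11/60 ⇒ S(n) = (-n**3 + 18*n**2 + 23*n - 40)/(10*(n**3 + 12*n**2 + 47*n + 60)).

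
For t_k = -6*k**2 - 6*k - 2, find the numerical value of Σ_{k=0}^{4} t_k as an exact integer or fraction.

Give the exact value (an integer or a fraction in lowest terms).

Σ = -250

Step 1: r(k) = (3*k**2 + 9*k + 7)/(3*k**2 + 3*k + 1).
Factor: A=1; B=1; C=k**2 + k + 1/3.
Key eq: (1)·f(k+1) = (1)·f(k) + (k**2 + k + 1/3).
d = 3 from the (0,0,2) case.
Solving with deg f ≤ 3: f(k) = k**3/3.
R(k) = B(k−1)·f(k)/C(k) = k**3/(3*k**2 + 3*k + 1); s_k = R·t_k = -2*k**3.
Δs = 2*k**3 - 2*(k + 1)**3, as required.
Evaluate s at k=5 and k=0: -250 and 0; difference -250.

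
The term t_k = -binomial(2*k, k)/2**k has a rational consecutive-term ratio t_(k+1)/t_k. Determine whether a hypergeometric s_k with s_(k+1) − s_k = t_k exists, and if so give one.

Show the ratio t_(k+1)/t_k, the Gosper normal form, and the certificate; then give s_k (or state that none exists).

t_(k+1)/t_k = (2*k + 1)/(k + 1).
So A=2*k + 1 and B=k + 1, with C=1.
Key eq: (2*k + 1)·f(k+1) = (k)·f(k) + (1).
d = -1 from the (1,1,0) case.
Negative degree bound (-1): no f exists, t_k not Gosper-summable.

not Gosper-summable; s_k does not exist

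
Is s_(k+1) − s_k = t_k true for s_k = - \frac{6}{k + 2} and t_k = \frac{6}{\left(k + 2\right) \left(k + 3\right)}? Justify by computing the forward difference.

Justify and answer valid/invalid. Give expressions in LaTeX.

Valid — Δs_k = t_k.

s_(k+1) = -6/(k + 3)
s_(k+1) − s_k = 6/((k + 2)*(k + 3))
(s_(k+1) − s_k) − t_k = 0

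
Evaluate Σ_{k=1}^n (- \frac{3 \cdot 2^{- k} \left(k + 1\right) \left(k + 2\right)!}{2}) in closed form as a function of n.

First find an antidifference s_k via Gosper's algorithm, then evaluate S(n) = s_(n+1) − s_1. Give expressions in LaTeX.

S(n) = 9 - \frac{3 \cdot 2^{- n} \left(n + 3\right)!}{2}

Ratio r(k) = (k + 2)*(k + 3)/(2*(k + 1)).
Gosper form: A/B · C(k+1)/C(k) with A=k/2 + 3/2, B=1, C=k + 1.
f must satisfy (k/2 + 3/2)·f(k+1) − (1)·f(k) = k + 1.
Degrees (1,0,1) ⇒ d ≤ 0.
Solve for f: f(k) = 2 (degree 0 ≤ 0).
Certificate R = B(k−1)f/C = 2/(k + 1) gives s_k = -3*factorial(k + 2)/2**k.
Δs = -3*(k + 1)*factorial(k + 2)/(2*2**k), as required.
s_(n+1) = -3*2**(-n - 1)*factorial(n + 3) and s_(1) = -9, so S(n) = 9 - 3*factorial(n + 3)/(2*2**n).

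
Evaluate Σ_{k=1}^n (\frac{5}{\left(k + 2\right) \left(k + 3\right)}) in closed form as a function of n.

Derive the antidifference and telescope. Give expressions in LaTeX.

Step 1: r(k) = (k + 2)/(k + 4).
A = k + 2, B = k + 4, C = 1.
f must satisfy (k + 2)·f(k+1) − (k + 3)·f(k) = 1.
d = 1 from the (1,1,0) case.
Coefficient equations give f(k) = k/2.
Then R = B(k−1)f/C = k*(k + 3)/2, so s_k = R(k)·t_k = 5*k/(2*(k + 2)).
s_(k+1) − s_k = 5/(k**2 + 5*k + 6) = t_k.
Evaluate: s_(n+1) = 5*(n + 1)/(2*(n + 3)); subtract s_(1) = 5/6 ⇒ S(n) = 5*n/(3*(n + 3)).

S(n) = \frac{5 n}{3 \left(n + 3\right)}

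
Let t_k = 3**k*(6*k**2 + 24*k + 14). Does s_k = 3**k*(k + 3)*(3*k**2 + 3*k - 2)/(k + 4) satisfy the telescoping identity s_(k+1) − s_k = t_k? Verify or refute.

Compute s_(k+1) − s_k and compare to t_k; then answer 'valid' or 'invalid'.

Invalid: residual 3**k*(-6*k**3 - 45*k**2 - 107*k - 58)/(k**2 + 9*k + 20) ≠ 0.

s_(k+1) = 3**(k + 1)*(k + 4)*(3*k + 3*(k + 1)**2 + 1)/(k + 5)
s_(k+1) − s_k = 3**k*(6*k**4 + 72*k**3 + 305*k**2 + 499*k + 222)/(k**2 + 9*k + 20)
(s_(k+1) − s_k) − t_k = 3**k*(-6*k**3 - 45*k**2 - 107*k - 58)/(k**2 + 9*k + 20)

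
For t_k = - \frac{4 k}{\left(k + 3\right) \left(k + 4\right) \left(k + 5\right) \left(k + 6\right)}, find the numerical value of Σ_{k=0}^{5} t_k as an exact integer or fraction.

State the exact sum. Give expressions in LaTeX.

Ratio r(k) = (k + 1)*(k + 3)/(k*(k + 7)).
Factor: A=k + 3; B=k + 7; C=k.
Set up (k + 3)·f(k+1) − (k + 6)·f(k) − (k) = 0.
From deg A=1, deg B=1, deg C=1: d=3.
Match coefficients ⇒ f(k) = k*(k - 1)*(k + 13)/120.
So s_k = (B(k−1)f/C)·t_k = ((k - 1)*(k + 6)*(k + 13)/120)·t_k = k*(-k**2 - 12*k + 13)/(30*(k + 3)*(k + 4)*(k + 5)).
s_(k+1) − s_k = -4*k/(k**4 + 18*k**3 + 119*k**2 + 342*k + 360) = t_k.
Evaluate s at k=6 and k=0: -19/990 and 0; difference -19/990.

Σ = -19/990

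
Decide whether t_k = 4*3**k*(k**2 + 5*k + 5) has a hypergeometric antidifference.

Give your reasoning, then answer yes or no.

t_(k+1)/t_k = 3*(k**2 + 7*k + 11)/(k**2 + 5*k + 5).
So A=3 and B=1, with C=k**2 + 5*k + 5.
f must satisfy (3)·f(k+1) − (1)·f(k) = k**2 + 5*k + 5.
From deg A=0, deg B=0, deg C=2: d=2.
Solving with deg f ≤ 2: f(k) = (2*k**2 + 4*k + 1)/4.
Get s_k = R·t_k = 3**k*(2*k**2 + 4*k + 1) with R(k) = B(k−1)f(k)/C(k) = (2*k**2 + 4*k + 1)/(4*(k**2 + 5*k + 5)).
s_(k+1) − s_k = 4*3**k*(k**2 + 5*k + 5) = t_k.

Yes. s_k = 3**k*(2*k**2 + 4*k + 1).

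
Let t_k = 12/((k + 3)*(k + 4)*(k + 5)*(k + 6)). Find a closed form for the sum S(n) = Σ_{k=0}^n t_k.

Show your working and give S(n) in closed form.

t_(k+1)/t_k = (k + 3)/(k + 7).
Gosper form: A/B · C(k+1)/C(k) with A=k + 3, B=k + 7, C=1.
Set up (k + 3)·f(k+1) − (k + 6)·f(k) − (1) = 0.
Degrees (1,1,0) ⇒ d ≤ 3.
Match coefficients ⇒ f(k) = k*(k**2 + 12*k + 47)/180.
Get s_k = R·t_k = k*(k**2 + 12*k + 47)/(15*(k + 3)*(k + 4)*(k + 5)) with R(k) = B(k−1)f(k)/C(k) = k*(k + 6)*(k**2 + 12*k + 47)/180.
Δs = 12/(k**4 + 18*k**3 + 119*k**2 + 342*k + 360), as required.
Evaluate: s_(n+1) = (n**3 + 15*n**2 + 74*n + 60)/(15*(n**3 + 15*n**2 + 74*n + 120)); subtract s_(0) = 0 ⇒ S(n) = (n**3 + 15*n**2 + 74*n + 60)/(15*(n**3 + 15*n**2 + 74*n + 120)).

S(n) = (n**3 + 15*n**2 + 74*n + 60)/(15*(n**3 + 15*n**2 + 74*n + 120))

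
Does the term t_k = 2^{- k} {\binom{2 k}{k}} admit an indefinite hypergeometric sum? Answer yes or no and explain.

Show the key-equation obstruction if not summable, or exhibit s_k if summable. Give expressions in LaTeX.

Step 1: r(k) = (2*k + 1)/(k + 1).
A = 2*k + 1, B = k + 1, C = 1.
Need (2*k + 1)·f(k+1) − (k)·f(k) = 1.
deg f ≤ -1 (via 1,1,0).
Negative degree bound (-1): no f exists, t_k not Gosper-summable.

No; the degree bound rules out any f.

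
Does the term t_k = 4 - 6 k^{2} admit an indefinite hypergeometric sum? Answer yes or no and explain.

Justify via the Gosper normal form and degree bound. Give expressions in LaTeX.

Yes. s_k = k \left(- 2 k^{2} + 3 k + 3\right).

Compute t_(k+1)/t_k: get (3*(k + 1)**2 - 2)/(3*k**2 - 2).
Factor: A=1; B=1; C=k**2 - 2/3.
Key eq: (1)·f(k+1) = (1)·f(k) + (k**2 - 2/3).
Degrees (0,0,2) ⇒ d ≤ 3.
Solving with deg f ≤ 3: f(k) = k*(2*k**2 - 3*k - 3)/6.
Certificate R = B(k−1)f/C = k*(2*k**2 - 3*k - 3)/(2*(3*k**2 - 2)) gives s_k = k*(-2*k**2 + 3*k + 3).
Verify: 4 - 6*k**2 matches t_k.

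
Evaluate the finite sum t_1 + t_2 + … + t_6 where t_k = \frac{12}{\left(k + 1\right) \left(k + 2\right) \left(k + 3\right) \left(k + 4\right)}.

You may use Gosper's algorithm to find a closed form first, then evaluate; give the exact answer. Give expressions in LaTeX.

t_(k+1)/t_k = (k + 1)/(k + 5).
Take A(k)=k + 1, B(k)=k + 5, C(k)=1.
Key eq: (k + 1)·f(k+1) = (k + 4)·f(k) + (1).
d = 3 from the (1,1,0) case.
Coefficient equations give f(k) = k*(k**2 + 6*k + 11)/18.
R(k) = B(k−1)·f(k)/C(k) = k*(k + 4)*(k**2 + 6*k + 11)/18; s_k = R·t_k = 2*k*(k**2 + 6*k + 11)/(3*(k + 1)*(k + 2)*(k + 3)).
s_(k+1) − s_k = 12/(k**4 + 10*k**3 + 35*k**2 + 50*k + 24) = t_k.
Sum = s_(7) − s_(1); s_(7) = 119/180, s_(1) = 1/2 ⇒ 29/180.

Σ = 29/180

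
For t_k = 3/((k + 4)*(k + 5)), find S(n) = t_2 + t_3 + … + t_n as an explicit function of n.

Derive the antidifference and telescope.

S(n) = (n - 1)/(2*(n + 5))

The ratio is (k + 4)/(k + 6).
Take A(k)=k + 4, B(k)=k + 6, C(k)=1.
Need (k + 4)·f(k+1) − (k + 5)·f(k) = 1.
From deg A=1, deg B=1, deg C=0: d=1.
A polynomial solution: f(k) = k/4.
R(k) = B(k−1)·f(k)/C(k) = k*(k + 5)/4; s_k = R·t_k = 3*k/(4*(k + 4)).
Verify: 3/(k**2 + 9*k + 20) matches t_k.
Evaluate: s_(n+1) = 3*(n + 1)/(4*(n + 5)); subtract s_(2) = 1/4 ⇒ S(n) = (n - 1)/(2*(n + 5)).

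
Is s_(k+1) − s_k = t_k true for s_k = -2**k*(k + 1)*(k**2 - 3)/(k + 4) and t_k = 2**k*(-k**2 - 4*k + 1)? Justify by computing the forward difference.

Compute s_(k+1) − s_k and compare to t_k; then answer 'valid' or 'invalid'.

s_(k+1) = -2**(k + 1)*(k + 2)*((k + 1)**2 - 3)/(k + 5)
s_(k+1) − s_k = 2**k*(-k**4 - 10*k**3 - 34*k**2 - 26*k + 17)/(k**2 + 9*k + 20)
(s_(k+1) − s_k) − t_k = 3*2**k*(k**3 + 7*k**2 + 15*k - 1)/(k**2 + 9*k + 20)

Invalid: residual 3*2**k*(k**3 + 7*k**2 + 15*k - 1)/(k**2 + 9*k + 20) ≠ 0.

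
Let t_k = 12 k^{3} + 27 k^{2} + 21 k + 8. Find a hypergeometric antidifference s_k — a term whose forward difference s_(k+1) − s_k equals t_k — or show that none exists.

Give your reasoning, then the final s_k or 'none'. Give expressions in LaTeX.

s_k = k \left(3 k^{3} + 3 k^{2} + 2\right)

t_(k+1)/t_k = (12*k**3 + 63*k**2 + 111*k + 68)/(12*k**3 + 27*k**2 + 21*k + 8).
Normal form (A,B,C) = (1, 1, k**3 + 9*k**2/4 + 7*k/4 + 2/3).
Set up (1)·f(k+1) − (1)·f(k) − (k**3 + 9*k**2/4 + 7*k/4 + 2/3) = 0.
deg f ≤ 4 (via 0,0,3).
Solve for f: f(k) = k*(3*k**3 + 3*k**2 + 2)/12 (degree 4 ≤ 4).
R(k) = B(k−1)·f(k)/C(k) = k*(3*k**3 + 3*k**2 + 2)/(12*k**3 + 27*k**2 + 21*k + 8); s_k = R·t_k = k*(3*k**3 + 3*k**2 + 2).
Verify: 12*k**3 + 27*k**2 + 21*k + 8 matches t_k.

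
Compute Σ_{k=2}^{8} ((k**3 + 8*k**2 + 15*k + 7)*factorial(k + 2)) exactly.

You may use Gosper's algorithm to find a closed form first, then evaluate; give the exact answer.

Σ = 4510598208

Step 1: r(k) = (k**4 + 14*k**3 + 67*k**2 + 133*k + 93)/(k**3 + 8*k**2 + 15*k + 7).
So A=k + 3 and B=1, with C=k**3 + 8*k**2 + 15*k + 7.
Need (k + 3)·f(k+1) − (1)·f(k) = k**3 + 8*k**2 + 15*k + 7.
deg f ≤ 2 (via 1,0,3).
Match coefficients ⇒ f(k) = k**2 + 4*k - 4.
Certificate R = B(k−1)f/C = (k**2 + 4*k - 4)/(k**3 + 8*k**2 + 15*k + 7) gives s_k = (k**2 + 4*k - 4)*factorial(k + 2).
Δs = (k**3 + 8*k**2 + 15*k + 7)*factorial(k + 2), as required.
Σ_(k=2)^(8) t_k = s_(9) − s_(2) = 4510598400 − (192) = 4510598208.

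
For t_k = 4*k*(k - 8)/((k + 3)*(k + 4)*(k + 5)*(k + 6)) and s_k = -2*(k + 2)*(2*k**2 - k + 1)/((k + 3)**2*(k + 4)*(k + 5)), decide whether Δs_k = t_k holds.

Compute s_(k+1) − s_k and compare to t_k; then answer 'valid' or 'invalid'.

Invalid: residual 2*(-4*k**3 - k**2 + 53*k - 6)/(k**6 + 25*k**5 + 257*k**4 + 1391*k**3 + 4182*k**2 + 6624*k + 4320) ≠ 0.

s_(k+1) = 2*(k + 3)*(k - 2*(k + 1)**2)/((k + 4)**2*(k + 5)*(k + 6))
s_(k+1) − s_k = 2*(2*k**4 - 6*k**3 - 89*k**2 - 139*k - 6)/(k**6 + 25*k**5 + 257*k**4 + 1391*k**3 + 4182*k**2 + 6624*k + 4320)
(s_(k+1) − s_k) − t_k = 2*(-4*k**3 - k**2 + 53*k - 6)/(k**6 + 25*k**5 + 257*k**4 + 1391*k**3 + 4182*k**2 + 6624*k + 4320)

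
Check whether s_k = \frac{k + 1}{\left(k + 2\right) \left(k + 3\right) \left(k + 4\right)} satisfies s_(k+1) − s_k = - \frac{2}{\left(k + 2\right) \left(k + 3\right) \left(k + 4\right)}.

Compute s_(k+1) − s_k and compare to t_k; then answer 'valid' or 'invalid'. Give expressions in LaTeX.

s_(k+1) = (k + 2)/((k + 3)*(k + 4)*(k + 5))
s_(k+1) − s_k = (-2*k - 1)/(k**4 + 14*k**3 + 71*k**2 + 154*k + 120)
(s_(k+1) − s_k) − t_k = 9/(k**4 + 14*k**3 + 71*k**2 + 154*k + 120)

Invalid: residual \frac{9}{k^{4} + 14 k^{3} + 71 k^{2} + 154 k + 120} ≠ 0.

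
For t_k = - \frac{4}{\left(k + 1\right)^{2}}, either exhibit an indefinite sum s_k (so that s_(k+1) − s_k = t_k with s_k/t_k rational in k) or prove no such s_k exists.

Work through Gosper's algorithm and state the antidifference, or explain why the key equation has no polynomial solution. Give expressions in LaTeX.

Ratio r(k) = (k + 1)**2/(k + 2)**2.
Factor: A=k**2 + 2*k + 1; B=k**2 + 4*k + 4; C=1.
Solve (k**2 + 2*k + 1)·f(k+1) − (k**2 + 2*k + 1)·f(k) = 1.
From deg A=2, deg B=2, deg C=0: d=0.
Write f(k) = c0. Then LHS − RHS = -1, requiring -1 = 0: contradictory. No certificate.

no hypergeometric antidifference exists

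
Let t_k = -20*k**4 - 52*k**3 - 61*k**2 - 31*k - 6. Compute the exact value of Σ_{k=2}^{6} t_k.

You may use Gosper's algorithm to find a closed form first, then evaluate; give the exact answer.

r(k) = (20*k**4 + 132*k**3 + 337*k**2 + 389*k + 170)/(20*k**4 + 52*k**3 + 61*k**2 + 31*k + 6) after simplifying.
Factor: A=1; B=1; C=k**4 + 13*k**3/5 + 61*k**2/20 + 31*k/20 + 3/10.
Need (1)·f(k+1) − (1)·f(k) = k**4 + 13*k**3/5 + 61*k**2/20 + 31*k/20 + 3/10.
From deg A=0, deg B=0, deg C=4: d=5.
Solving with deg f ≤ 5: f(k) = k**2*(4*k**3 + 3*k**2 + k - 2)/20.
So s_k = (B(k−1)f/C)·t_k = (k**2*(4*k**3 + 3*k**2 + k - 2)/(20*k**4 + 52*k**3 + 61*k**2 + 31*k + 6))·t_k = k**2*(-4*k**3 - 3*k**2 - k + 2).
Check: Δs_k = -20*k**4 - 52*k**3 - 61*k**2 - 31*k - 6. ✓
Evaluate s at k=7 and k=2: -74676 and -176; difference -74500.

Σ = -74500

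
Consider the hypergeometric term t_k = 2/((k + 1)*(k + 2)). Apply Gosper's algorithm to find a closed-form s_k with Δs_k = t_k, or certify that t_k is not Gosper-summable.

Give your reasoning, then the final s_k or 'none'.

r(k) = (k + 1)/(k + 3) after simplifying.
A = k + 1, B = k + 3, C = 1.
Need (k + 1)·f(k+1) − (k + 2)·f(k) = 1.
Degrees (1,1,0) ⇒ d ≤ 1.
Coefficient equations give f(k) = k.
R(k) = B(k−1)·f(k)/C(k) = k*(k + 2); s_k = R·t_k = 2*k/(k + 1).
Check: Δs_k = 2/(k**2 + 3*k + 2). ✓

s_k = 2*k/(k + 1)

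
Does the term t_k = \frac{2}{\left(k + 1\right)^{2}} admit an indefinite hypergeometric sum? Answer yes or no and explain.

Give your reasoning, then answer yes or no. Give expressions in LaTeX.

No; the coefficient equations for f are inconsistent.

Ratio r(k) = (k + 1)**2/(k + 2)**2.
Take A(k)=k**2 + 2*k + 1, B(k)=k**2 + 4*k + 4, C(k)=1.
Set up (k**2 + 2*k + 1)·f(k+1) − (k**2 + 2*k + 1)·f(k) − (1) = 0.
From deg A=2, deg B=2, deg C=0: d=0.
Generic f = c0 gives residual -1; -1 = 0 cannot hold, so t_k is not Gosper-summable.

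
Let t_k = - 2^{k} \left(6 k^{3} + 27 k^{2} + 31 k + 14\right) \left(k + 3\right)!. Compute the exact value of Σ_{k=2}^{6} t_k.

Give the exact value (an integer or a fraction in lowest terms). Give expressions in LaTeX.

Step 1: r(k) = 2*(6*k**4 + 69*k**3 + 283*k**2 + 490*k + 312)/(6*k**3 + 27*k**2 + 31*k + 14).
Take A(k)=2*k + 8, B(k)=1, C(k)=k**3 + 9*k**2/2 + 31*k/6 + 7/3.
Need (2*k + 8)·f(k+1) − (1)·f(k) = k**3 + 9*k**2/2 + 31*k/6 + 7/3.
deg f ≤ 2 (via 1,0,3).
Coefficient equations give f(k) = (3*k**2 - 3*k + 2)/6.
Get s_k = R·t_k = -2**k*(3*k**2 - 3*k + 2)*factorial(k + 3) with R(k) = B(k−1)f(k)/C(k) = (3*k**2 - 3*k + 2)/(6*k**3 + 27*k**2 + 31*k + 14).
s_(k+1) − s_k = -2**k*(6*k**3 + 27*k**2 + 31*k + 14)*factorial(k + 3) = t_k.
Sum = s_(7) − s_(2); s_(7) = -59454259200, s_(2) = -3840 ⇒ -59454255360.

Σ = -59454255360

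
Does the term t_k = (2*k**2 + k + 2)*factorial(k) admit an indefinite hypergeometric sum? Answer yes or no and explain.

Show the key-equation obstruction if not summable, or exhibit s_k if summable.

Step 1: r(k) = (k + 1)*(k + 2*(k + 1)**2 + 3)/(2*k**2 + k + 2).
Normal form (A,B,C) = (k + 1, 1, k**2 + k/2 + 1).
f must satisfy (k + 1)·f(k+1) − (1)·f(k) = k**2 + k/2 + 1.
d = 1 from the (1,0,2) case.
A polynomial solution: f(k) = (2*k - 1)/2.
R(k) = B(k−1)·f(k)/C(k) = (2*k - 1)/(2*k**2 + k + 2); s_k = R·t_k = (2*k - 1)*factorial(k).
s_(k+1) − s_k = (2*k**2 + k + 2)*factorial(k) = t_k.

Yes. s_k = (2*k - 1)*factorial(k).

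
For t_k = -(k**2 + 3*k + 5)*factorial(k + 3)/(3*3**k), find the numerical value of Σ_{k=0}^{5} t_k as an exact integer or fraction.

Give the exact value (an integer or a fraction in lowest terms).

Σ = -31306/9

The ratio is (k + 4)*(3*k + (k + 1)**2 + 8)/(3*(k**2 + 3*k + 5)).
Take A(k)=k/3 + 4/3, B(k)=1, C(k)=k**2 + 3*k + 5.
f must satisfy (k/3 + 4/3)·f(k+1) − (1)·f(k) = k**2 + 3*k + 5.
Degrees (1,0,2) ⇒ d ≤ 1.
Solving with deg f ≤ 1: f(k) = 3*(k + 1).
R(k) = B(k−1)·f(k)/C(k) = 3*(k + 1)/(k**2 + 3*k + 5); s_k = R·t_k = -(k + 1)*factorial(k + 3)/3**k.
Check: Δs_k = -(k**2 + 3*k + 5)*factorial(k + 3)/(3*3**k). ✓
Sum = s_(6) − s_(0); s_(6) = -31360/9, s_(0) = -6 ⇒ -31306/9.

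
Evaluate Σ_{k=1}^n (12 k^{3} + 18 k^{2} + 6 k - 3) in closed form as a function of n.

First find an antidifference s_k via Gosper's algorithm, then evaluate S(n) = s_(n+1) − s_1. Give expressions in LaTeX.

S(n) = 3 n \left(n^{3} + 4 n^{2} + 5 n + 1\right)

Compute t_(k+1)/t_k: get (4*k**3 + 18*k**2 + 26*k + 11)/(4*k**3 + 6*k**2 + 2*k - 1).
Normal form (A,B,C) = (1, 1, k**3 + 3*k**2/2 + k/2 - 1/4).
Solve (1)·f(k+1) − (1)·f(k) = k**3 + 3*k**2/2 + k/2 - 1/4.
Degrees (0,0,3) ⇒ d ≤ 4.
A polynomial solution: f(k) = k*(k**3 - k - 1)/4.
R(k) = B(k−1)·f(k)/C(k) = k*(k**3 - k - 1)/(4*k**3 + 6*k**2 + 2*k - 1); s_k = R·t_k = 3*k*(k**3 - k - 1).
s_(k+1) − s_k = 12*k**3 + 18*k**2 + 6*k - 3 = t_k.
Evaluate: s_(n+1) = 3*n**4 + 12*n**3 + 15*n**2 + 3*n - 3; subtract s_(1) = -3 ⇒ S(n) = 3*n*(n**3 + 4*n**2 + 5*n + 1).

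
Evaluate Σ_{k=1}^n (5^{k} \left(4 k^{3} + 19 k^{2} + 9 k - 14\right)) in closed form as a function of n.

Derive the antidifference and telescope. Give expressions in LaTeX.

Ratio r(k) = 5*(4*k**3 + 31*k**2 + 59*k + 18)/(4*k**3 + 19*k**2 + 9*k - 14).
So A=5 and B=1, with C=k**3 + 19*k**2/4 + 9*k/4 - 7/2.
f must satisfy (5)·f(k+1) − (1)·f(k) = k**3 + 19*k**2/4 + 9*k/4 - 7/2.
Bound: deg f ≤ 3.
Solving with deg f ≤ 3: f(k) = (k**3 + k**2 - 4*k - 1)/4.
R(k) = B(k−1)·f(k)/C(k) = (k**3 + k**2 - 4*k - 1)/(4*k**3 + 19*k**2 + 9*k - 14); s_k = R·t_k = 5**k*(k**3 + k**2 - 4*k - 1).
Verify: 5**k*(4*k**3 + 19*k**2 + 9*k - 14) matches t_k.
Evaluate: s_(n+1) = 5**(n + 1)*(n**3 + 4*n**2 + n - 3); subtract s_(1) = -15 ⇒ S(n) = 5*5**n*n**3 + 20*5**n*n**2 + 5*5**n*n - 15*5**n + 15.

S(n) = 5 \cdot 5^{n} n^{3} + 20 \cdot 5^{n} n^{2} + 5 \cdot 5^{n} n - 15 \cdot 5^{n} + 15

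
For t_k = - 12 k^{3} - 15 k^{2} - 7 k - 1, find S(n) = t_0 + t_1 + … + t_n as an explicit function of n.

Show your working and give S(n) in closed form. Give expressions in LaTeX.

The ratio is (12*k**3 + 51*k**2 + 73*k + 35)/(12*k**3 + 15*k**2 + 7*k + 1).
Factor: A=1; B=1; C=k**3 + 5*k**2/4 + 7*k/12 + 1/12.
Key eq: (1)·f(k+1) = (1)·f(k) + (k**3 + 5*k**2/4 + 7*k/12 + 1/12).
deg f ≤ 4 (via 0,0,3).
A polynomial solution: f(k) = k**2*(3*k**2 - k - 1)/12.
Certificate R = B(k−1)f/C = k**2*(3*k**2 - k - 1)/((4*k + 1)*(3*k**2 + 3*k + 1)) gives s_k = k**2*(-3*k**2 + k + 1).
s_(k+1) − s_k = -12*k**3 - 15*k**2 - 7*k - 1 = t_k.
Evaluate: s_(n+1) = -3*n**4 - 11*n**3 - 14*n**2 - 7*n - 1; subtract s_(0) = 0 ⇒ S(n) = -3*n**4 - 11*n**3 - 14*n**2 - 7*n - 1.

S(n) = - 3 n^{4} - 11 n^{3} - 14 n^{2} - 7 n - 1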